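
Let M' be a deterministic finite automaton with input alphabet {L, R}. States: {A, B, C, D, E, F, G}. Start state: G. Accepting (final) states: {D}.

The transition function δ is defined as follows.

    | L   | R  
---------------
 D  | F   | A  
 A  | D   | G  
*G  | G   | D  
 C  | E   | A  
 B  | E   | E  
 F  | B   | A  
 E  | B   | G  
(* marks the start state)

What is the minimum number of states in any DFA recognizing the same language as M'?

Reachable states from the start: {A,B,D,E,F,G}. Unreachable: {C} — drop them.
Start with accepting vs non-accepting: {D} | {A,B,E,F,G}.
Refine {A,B,E,F,G} on symbol L: members go to different blocks, giving {B,E,F,G} and {A}.
Refine {B,E,F,G} on symbol R: members go to different blocks, giving {B,E} and {F} and {G}.
Refine {B,E} on symbol R: members go to different blocks, giving {B} and {E}.
No further refinement is possible. Final partition (6 blocks): {D} | {B} | {A} | {F} | {G} | {E}.

6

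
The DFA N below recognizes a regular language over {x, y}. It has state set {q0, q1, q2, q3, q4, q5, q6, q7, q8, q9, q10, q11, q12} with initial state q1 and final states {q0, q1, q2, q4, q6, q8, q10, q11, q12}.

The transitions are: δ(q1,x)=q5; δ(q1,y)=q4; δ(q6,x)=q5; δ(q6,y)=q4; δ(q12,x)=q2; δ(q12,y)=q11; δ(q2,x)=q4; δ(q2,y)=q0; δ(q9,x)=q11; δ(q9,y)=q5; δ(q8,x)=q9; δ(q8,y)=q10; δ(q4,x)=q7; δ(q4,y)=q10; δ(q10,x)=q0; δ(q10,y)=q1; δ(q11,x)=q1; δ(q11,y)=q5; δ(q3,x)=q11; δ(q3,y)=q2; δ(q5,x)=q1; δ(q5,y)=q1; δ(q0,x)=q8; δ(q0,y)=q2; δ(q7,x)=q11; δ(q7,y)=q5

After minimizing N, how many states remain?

7

States {q3,q6,q12} cannot be reached from the start state, so discard them.
Start with accepting vs non-accepting: {q0,q1,q2,q4,q8,q10,q11} | {q5,q7,q9}.
On input x, block {q0,q1,q2,q4,q8,q10,q11} splits into {q0,q2,q10,q11} and {q1,q4,q8}.
Refine {q0,q2,q10,q11} on symbol x: members go to different blocks, giving {q0,q2,q11} and {q10}.
Refine {q0,q2,q11} on symbol y: members go to different blocks, giving {q0,q2} and {q11}.
On input x, block {q5,q7,q9} splits into {q7,q9} and {q5}.
Split {q1,q4,q8} by δ(·,x) → {q4,q8} and {q1}.
The partition is now stable with 7 blocks: {q0,q2} | {q7,q9} | {q4,q8} | {q10} | {q11} | {q5} | {q1}.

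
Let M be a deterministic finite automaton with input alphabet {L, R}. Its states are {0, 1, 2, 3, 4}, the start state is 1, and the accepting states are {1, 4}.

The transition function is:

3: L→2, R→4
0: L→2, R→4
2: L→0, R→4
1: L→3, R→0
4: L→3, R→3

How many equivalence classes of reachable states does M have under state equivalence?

All states are reachable from the start state.
Start with accepting vs non-accepting: {1,4} | {0,2,3}.
Stable partition: {1,4} | {0,2,3} — 2 equivalence classes.

2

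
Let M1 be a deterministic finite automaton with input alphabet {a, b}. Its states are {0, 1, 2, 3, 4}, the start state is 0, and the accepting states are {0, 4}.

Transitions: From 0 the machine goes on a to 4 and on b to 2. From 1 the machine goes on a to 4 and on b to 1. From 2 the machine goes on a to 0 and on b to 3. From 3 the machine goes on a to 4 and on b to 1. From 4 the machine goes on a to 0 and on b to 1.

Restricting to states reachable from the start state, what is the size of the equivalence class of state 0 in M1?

All states are reachable from the start state.
P0 = {0,4} | {1,2,3}.
No further refinement is possible. Final partition (2 blocks): {0,4} | {1,2,3}.
The equivalence class containing 0 is {0,4}, of size 2.

2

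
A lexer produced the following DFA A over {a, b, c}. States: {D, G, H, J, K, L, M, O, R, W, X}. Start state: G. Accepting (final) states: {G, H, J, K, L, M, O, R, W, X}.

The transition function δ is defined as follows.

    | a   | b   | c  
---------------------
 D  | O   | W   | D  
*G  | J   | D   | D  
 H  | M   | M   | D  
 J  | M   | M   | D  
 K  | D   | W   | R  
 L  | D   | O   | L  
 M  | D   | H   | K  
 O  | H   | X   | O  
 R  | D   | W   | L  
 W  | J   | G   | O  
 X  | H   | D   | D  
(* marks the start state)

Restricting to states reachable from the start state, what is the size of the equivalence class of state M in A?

1

Every state is reachable, so we keep all 11.
Initial partition by acceptance: {G,H,J,K,L,M,O,R,W,X} | {D}.
On input a, block {G,H,J,K,L,M,O,R,W,X} splits into {G,H,J,O,W,X} and {K,L,M,R}.
Refine {G,H,J,O,W,X} on symbol a: members go to different blocks, giving {G,O,W,X} and {H,J}.
Refine {G,O,W,X} on symbol b: members go to different blocks, giving {O,W} and {G,X}.
Refine {K,L,M,R} on symbol b: members go to different blocks, giving {K,L,R} and {M}.
The partition is now stable with 6 blocks: {O,W} | {D} | {K,L,R} | {H,J} | {G,X} | {M}.
State M belongs to the block {M}, which has 1 states.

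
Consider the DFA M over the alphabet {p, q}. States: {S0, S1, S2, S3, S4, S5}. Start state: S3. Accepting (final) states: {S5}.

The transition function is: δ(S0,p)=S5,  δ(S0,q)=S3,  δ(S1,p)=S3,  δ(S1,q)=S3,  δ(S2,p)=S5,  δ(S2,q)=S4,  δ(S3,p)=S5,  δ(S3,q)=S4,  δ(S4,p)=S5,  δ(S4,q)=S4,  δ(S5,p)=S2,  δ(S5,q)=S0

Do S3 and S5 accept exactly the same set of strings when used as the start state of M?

States {S1} cannot be reached from the start state, so discard them.
Start with accepting vs non-accepting: {S5} | {S0,S2,S3,S4}.
Stable partition: {S5} | {S0,S2,S3,S4} — 2 equivalence classes.
S3 and S5 end up in different blocks, so they are distinguishable. For instance, the string 'ε' is accepted from only S5.

No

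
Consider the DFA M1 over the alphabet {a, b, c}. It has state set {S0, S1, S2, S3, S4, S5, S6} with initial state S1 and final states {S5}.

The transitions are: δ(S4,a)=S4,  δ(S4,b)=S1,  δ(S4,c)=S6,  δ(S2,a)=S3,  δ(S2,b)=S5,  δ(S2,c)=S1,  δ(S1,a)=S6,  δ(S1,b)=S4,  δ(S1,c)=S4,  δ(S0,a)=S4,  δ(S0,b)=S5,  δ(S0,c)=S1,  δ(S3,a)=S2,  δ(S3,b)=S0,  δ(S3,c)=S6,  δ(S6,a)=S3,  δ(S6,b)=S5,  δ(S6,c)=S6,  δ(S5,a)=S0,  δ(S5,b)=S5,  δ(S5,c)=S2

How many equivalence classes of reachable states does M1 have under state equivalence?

7

All states are reachable from the start state.
P0 = {S5} | {S0,S1,S2,S3,S4,S6}.
On input b, block {S0,S1,S2,S3,S4,S6} splits into {S0,S2,S6} and {S1,S3,S4}.
Split {S0,S2,S6} by δ(·,c) → {S0,S2} and {S6}.
Refine {S1,S3,S4} on symbol a: members go to different blocks, giving {S1} and {S3} and {S4}.
Split {S0,S2} by δ(·,a) → {S0} and {S2}.
No further refinement is possible. Final partition (7 blocks): {S5} | {S0} | {S1} | {S6} | {S3} | {S4} | {S2}.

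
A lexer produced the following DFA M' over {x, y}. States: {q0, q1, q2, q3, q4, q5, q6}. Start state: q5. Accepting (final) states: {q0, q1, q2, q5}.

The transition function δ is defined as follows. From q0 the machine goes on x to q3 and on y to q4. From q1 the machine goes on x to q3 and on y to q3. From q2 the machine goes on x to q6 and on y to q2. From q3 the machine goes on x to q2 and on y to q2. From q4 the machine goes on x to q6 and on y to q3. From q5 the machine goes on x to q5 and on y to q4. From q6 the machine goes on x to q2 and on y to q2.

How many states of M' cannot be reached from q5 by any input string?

2

No path from q5 leads to q0, q1; the other 5 states are all reachable.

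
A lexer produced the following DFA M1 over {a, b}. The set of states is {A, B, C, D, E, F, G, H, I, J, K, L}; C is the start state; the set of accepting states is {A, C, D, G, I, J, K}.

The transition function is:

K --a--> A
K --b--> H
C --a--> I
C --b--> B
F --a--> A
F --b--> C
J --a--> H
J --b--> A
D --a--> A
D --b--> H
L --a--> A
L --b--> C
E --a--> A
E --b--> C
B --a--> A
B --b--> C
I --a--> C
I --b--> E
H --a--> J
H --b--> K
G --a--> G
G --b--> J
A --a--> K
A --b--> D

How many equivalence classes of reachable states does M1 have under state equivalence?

Reachable states from the start: {A,B,C,D,E,H,I,J,K}. Unreachable: {F,G,L} — drop them.
Initial partition by acceptance: {A,C,D,I,J,K} | {B,E,H}.
On input a, block {A,C,D,I,J,K} splits into {A,C,D,I,K} and {J}.
Refine {A,C,D,I,K} on symbol b: members go to different blocks, giving {C,D,I,K} and {A}.
Refine {C,D,I,K} on symbol a: members go to different blocks, giving {C,I} and {D,K}.
Refine {B,E,H} on symbol a: members go to different blocks, giving {B,E} and {H}.
The partition is now stable with 6 blocks: {C,I} | {B,E} | {J} | {A} | {D,K} | {H}.

6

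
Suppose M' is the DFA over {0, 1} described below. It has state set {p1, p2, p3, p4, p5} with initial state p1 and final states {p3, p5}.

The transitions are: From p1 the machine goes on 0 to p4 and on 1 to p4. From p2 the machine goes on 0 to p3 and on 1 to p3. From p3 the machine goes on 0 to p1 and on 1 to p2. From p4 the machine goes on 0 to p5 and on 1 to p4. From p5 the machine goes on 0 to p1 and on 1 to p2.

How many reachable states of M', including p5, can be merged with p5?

Every state is reachable, so we keep all 5.
P0 = {p3,p5} | {p1,p2,p4}.
Refine {p1,p2,p4} on symbol 0: members go to different blocks, giving {p2,p4} and {p1}.
Split {p2,p4} by δ(·,1) → {p2} and {p4}.
Stable partition: {p3,p5} | {p2} | {p1} | {p4} — 4 equivalence classes.
The equivalence class containing p5 is {p3,p5}, of size 2.

2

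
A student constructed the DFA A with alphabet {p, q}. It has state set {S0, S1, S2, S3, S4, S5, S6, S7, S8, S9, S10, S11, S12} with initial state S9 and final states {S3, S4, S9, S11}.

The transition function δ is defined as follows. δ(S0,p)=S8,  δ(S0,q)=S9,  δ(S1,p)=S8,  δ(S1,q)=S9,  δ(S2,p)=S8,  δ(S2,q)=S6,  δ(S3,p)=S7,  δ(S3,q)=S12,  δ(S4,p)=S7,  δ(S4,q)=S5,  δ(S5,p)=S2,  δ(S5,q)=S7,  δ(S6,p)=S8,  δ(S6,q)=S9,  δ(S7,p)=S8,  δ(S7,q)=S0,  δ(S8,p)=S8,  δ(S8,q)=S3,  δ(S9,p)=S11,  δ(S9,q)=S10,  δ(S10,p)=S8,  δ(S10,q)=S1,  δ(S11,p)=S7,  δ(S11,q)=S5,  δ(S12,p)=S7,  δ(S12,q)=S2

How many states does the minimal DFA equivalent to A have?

States {S4} cannot be reached from the start state, so discard them.
P0 = {S3,S9,S11} | {S0,S1,S2,S5,S6,S7,S8,S10,S12}.
Refine {S3,S9,S11} on symbol p: members go to different blocks, giving {S3,S11} and {S9}.
On input q, block {S0,S1,S2,S5,S6,S7,S8,S10,S12} splits into {S2,S5,S7,S10,S12} and {S0,S1,S6} and {S8}.
Split {S2,S5,S7,S10,S12} by δ(·,p) → {S2,S7,S10} and {S5,S12}.
Stable partition: {S3,S11} | {S2,S7,S10} | {S9} | {S0,S1,S6} | {S8} | {S5,S12} — 6 equivalence classes.

6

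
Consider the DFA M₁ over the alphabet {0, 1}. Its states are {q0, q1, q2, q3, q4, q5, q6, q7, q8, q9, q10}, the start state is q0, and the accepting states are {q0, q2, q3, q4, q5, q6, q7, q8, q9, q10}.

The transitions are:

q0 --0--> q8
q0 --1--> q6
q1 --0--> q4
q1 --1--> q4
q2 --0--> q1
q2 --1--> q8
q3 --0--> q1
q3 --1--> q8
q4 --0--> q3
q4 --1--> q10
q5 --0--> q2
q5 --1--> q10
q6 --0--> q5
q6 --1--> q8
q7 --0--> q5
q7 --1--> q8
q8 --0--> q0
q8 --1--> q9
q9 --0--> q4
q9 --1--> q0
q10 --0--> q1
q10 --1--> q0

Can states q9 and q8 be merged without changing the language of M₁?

States {q7} cannot be reached from the start state, so discard them.
Start with accepting vs non-accepting: {q0,q2,q3,q4,q5,q6,q8,q9,q10} | {q1}.
Split {q0,q2,q3,q4,q5,q6,q8,q9,q10} by δ(·,0) → {q0,q4,q5,q6,q8,q9} and {q2,q3,q10}.
On input 0, block {q0,q4,q5,q6,q8,q9} splits into {q0,q6,q8,q9} and {q4,q5}.
On input 0, block {q0,q6,q8,q9} splits into {q0,q8} and {q6,q9}.
No further refinement is possible. Final partition (5 blocks): {q0,q8} | {q1} | {q2,q3,q10} | {q4,q5} | {q6,q9}.
q9 and q8 end up in different blocks, so they are distinguishable. For instance, the string '000' is accepted from only q8.

No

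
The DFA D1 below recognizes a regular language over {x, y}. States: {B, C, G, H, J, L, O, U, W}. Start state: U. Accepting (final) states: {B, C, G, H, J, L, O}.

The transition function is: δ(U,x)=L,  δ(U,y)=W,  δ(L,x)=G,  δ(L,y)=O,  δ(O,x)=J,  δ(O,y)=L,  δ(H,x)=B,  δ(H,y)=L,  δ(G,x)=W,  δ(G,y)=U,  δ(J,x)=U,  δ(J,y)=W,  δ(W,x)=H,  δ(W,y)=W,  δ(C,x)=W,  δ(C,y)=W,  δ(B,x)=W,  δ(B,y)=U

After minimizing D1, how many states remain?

3

States {C} cannot be reached from the start state, so discard them.
P0 = {B,G,H,J,L,O} | {U,W}.
Refine {B,G,H,J,L,O} on symbol x: members go to different blocks, giving {B,G,J} and {H,L,O}.
No further refinement is possible. Final partition (3 blocks): {B,G,J} | {U,W} | {H,L,O}.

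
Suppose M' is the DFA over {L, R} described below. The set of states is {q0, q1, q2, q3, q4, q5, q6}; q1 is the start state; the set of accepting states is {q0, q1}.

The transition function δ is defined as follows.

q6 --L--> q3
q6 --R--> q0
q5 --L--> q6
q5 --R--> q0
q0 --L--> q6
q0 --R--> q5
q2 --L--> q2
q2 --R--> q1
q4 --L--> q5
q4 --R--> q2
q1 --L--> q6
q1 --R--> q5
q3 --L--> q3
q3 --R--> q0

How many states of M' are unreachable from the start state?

BFS from q1 reaches {q0, q1, q3, q5, q6}; the 2 state(s) q2, q4 are never visited.

2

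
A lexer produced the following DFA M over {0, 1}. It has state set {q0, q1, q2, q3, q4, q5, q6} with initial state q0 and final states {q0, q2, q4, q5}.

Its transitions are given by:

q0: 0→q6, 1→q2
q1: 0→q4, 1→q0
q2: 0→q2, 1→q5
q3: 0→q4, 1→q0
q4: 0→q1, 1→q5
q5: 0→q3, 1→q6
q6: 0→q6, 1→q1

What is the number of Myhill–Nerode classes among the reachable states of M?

Initial partition by acceptance: {q0,q2,q4,q5} | {q1,q3,q6}.
On input 0, block {q0,q2,q4,q5} splits into {q0,q4,q5} and {q2}.
On input 1, block {q0,q4,q5} splits into {q0} and {q4} and {q5}.
Split {q1,q3,q6} by δ(·,0) → {q1,q3} and {q6}.
No further refinement is possible. Final partition (6 blocks): {q0} | {q1,q3} | {q2} | {q4} | {q5} | {q6}.

6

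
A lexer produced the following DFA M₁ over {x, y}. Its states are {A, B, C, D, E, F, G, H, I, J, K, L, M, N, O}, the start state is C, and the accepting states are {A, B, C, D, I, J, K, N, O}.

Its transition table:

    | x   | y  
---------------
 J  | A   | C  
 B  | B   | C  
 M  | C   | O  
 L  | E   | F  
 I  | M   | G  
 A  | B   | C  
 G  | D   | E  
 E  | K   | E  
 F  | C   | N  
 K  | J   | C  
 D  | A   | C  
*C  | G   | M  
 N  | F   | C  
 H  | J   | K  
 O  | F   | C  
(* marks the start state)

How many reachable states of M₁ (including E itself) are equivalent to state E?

States {H,I,L} cannot be reached from the start state, so discard them.
Start with accepting vs non-accepting: {A,B,C,D,J,K,N,O} | {E,F,G,M}.
On input x, block {A,B,C,D,J,K,N,O} splits into {A,B,D,J,K} and {C,N,O}.
Refine {E,F,G,M} on symbol x: members go to different blocks, giving {E,G} and {F,M}.
Split {C,N,O} by δ(·,x) → {N,O} and {C}.
No further refinement is possible. Final partition (5 blocks): {A,B,D,J,K} | {E,G} | {N,O} | {F,M} | {C}.
State E belongs to the block {E,G}, which has 2 states.

2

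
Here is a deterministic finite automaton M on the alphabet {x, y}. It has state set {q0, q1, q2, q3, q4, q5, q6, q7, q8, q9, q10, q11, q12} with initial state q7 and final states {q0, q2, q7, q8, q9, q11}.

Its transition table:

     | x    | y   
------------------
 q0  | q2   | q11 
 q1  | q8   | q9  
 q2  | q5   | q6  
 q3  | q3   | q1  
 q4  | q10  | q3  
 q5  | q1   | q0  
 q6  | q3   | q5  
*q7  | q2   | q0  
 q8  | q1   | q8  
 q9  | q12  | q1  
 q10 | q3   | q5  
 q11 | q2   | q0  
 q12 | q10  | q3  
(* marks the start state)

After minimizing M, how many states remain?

First remove the unreachable states {q4}; 12 states remain.
P0 = {q0,q2,q7,q8,q9,q11} | {q1,q3,q5,q6,q10,q12}.
Refine {q0,q2,q7,q8,q9,q11} on symbol x: members go to different blocks, giving {q0,q7,q11} and {q2,q8,q9}.
On input x, block {q1,q3,q5,q6,q10,q12} splits into {q3,q5,q6,q10,q12} and {q1}.
On input x, block {q3,q5,q6,q10,q12} splits into {q3,q6,q10,q12} and {q5}.
Refine {q3,q6,q10,q12} on symbol y: members go to different blocks, giving {q6,q10} and {q3} and {q12}.
Refine {q2,q8,q9} on symbol x: members go to different blocks, giving {q2} and {q8} and {q9}.
No further refinement is possible. Final partition (9 blocks): {q0,q7,q11} | {q6,q10} | {q2} | {q1} | {q5} | {q3} | {q12} | {q8} | {q9}.

9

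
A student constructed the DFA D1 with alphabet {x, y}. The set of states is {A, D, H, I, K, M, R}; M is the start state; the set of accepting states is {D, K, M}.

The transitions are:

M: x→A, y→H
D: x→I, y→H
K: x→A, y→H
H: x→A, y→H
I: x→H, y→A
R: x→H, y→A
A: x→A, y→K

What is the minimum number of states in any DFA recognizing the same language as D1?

States {D,I,R} cannot be reached from the start state, so discard them.
Start with accepting vs non-accepting: {K,M} | {A,H}.
Refine {A,H} on symbol y: members go to different blocks, giving {A} and {H}.
Stable partition: {K,M} | {A} | {H} — 3 equivalence classes.

3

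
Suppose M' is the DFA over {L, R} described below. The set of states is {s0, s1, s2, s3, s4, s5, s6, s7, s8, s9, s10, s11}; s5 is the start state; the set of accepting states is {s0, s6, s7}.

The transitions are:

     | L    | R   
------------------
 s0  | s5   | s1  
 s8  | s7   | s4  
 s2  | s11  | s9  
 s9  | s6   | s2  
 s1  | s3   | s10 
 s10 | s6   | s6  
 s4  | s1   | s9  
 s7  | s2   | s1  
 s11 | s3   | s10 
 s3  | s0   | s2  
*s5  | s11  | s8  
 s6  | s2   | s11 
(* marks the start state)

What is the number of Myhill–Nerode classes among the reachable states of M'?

All states are reachable from the start state.
Start with accepting vs non-accepting: {s0,s6,s7} | {s1,s2,s3,s4,s5,s8,s9,s10,s11}.
Split {s1,s2,s3,s4,s5,s8,s9,s10,s11} by δ(·,L) → {s1,s2,s4,s5,s11} and {s3,s8,s9,s10}.
Refine {s1,s2,s4,s5,s11} on symbol L: members go to different blocks, giving {s2,s4,s5} and {s1,s11}.
Split {s3,s8,s9,s10} by δ(·,R) → {s3,s8,s9} and {s10}.
Stable partition: {s0,s6,s7} | {s2,s4,s5} | {s3,s8,s9} | {s1,s11} | {s10} — 5 equivalence classes.

5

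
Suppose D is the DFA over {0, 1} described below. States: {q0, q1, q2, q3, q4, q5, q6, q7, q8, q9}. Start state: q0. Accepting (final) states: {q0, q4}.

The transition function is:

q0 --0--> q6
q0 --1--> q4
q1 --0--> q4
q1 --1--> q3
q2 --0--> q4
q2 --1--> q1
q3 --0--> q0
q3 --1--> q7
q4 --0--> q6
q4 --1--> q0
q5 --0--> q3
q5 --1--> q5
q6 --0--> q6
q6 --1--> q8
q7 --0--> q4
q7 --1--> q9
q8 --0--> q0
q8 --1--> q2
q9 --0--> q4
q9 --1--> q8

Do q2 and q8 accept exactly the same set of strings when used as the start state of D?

Yes

Reachable states from the start: {q0,q1,q2,q3,q4,q6,q7,q8,q9}. Unreachable: {q5} — drop them.
Start with accepting vs non-accepting: {q0,q4} | {q1,q2,q3,q6,q7,q8,q9}.
Split {q1,q2,q3,q6,q7,q8,q9} by δ(·,0) → {q1,q2,q3,q7,q8,q9} and {q6}.
Stable partition: {q0,q4} | {q1,q2,q3,q7,q8,q9} | {q6} — 3 equivalence classes.
q2 and q8 lie in the same block of the stable partition, so they are equivalent — no string distinguishes them.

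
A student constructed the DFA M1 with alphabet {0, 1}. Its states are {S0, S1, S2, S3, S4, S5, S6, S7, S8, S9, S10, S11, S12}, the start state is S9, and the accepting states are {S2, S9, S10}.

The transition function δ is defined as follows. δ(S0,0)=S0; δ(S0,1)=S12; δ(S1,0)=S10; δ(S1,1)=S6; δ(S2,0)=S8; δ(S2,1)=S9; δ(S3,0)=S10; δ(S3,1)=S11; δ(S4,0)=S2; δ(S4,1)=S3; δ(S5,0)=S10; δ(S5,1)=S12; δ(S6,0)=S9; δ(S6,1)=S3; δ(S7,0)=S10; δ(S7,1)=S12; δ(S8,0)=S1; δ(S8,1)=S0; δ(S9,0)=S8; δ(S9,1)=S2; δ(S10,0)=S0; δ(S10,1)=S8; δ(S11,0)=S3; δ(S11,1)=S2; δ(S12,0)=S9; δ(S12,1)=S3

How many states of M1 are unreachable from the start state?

Starting at S9 and following transitions, the reachable set is {S0, S1, S2, S3, S6, S8, S9, S10, S11, S12}. That leaves S4, S5, S7 unreachable — 3 in total.

3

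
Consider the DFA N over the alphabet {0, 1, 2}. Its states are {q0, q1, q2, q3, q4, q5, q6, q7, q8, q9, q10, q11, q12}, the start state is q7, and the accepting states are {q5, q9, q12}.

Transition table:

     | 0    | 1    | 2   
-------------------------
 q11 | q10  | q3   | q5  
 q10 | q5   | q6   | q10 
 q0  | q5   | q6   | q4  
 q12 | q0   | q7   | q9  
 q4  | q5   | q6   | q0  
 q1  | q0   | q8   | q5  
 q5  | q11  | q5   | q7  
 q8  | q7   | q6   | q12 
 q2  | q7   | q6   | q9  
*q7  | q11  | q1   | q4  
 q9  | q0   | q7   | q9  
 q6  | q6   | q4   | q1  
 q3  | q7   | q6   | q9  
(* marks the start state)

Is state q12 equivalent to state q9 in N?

States {q2} cannot be reached from the start state, so discard them.
P0 = {q5,q9,q12} | {q0,q1,q3,q4,q6,q7,q8,q10,q11}.
Split {q5,q9,q12} by δ(·,1) → {q9,q12} and {q5}.
Split {q0,q1,q3,q4,q6,q7,q8,q10,q11} by δ(·,0) → {q1,q3,q6,q7,q8,q11} and {q0,q4,q10}.
On input 0, block {q1,q3,q6,q7,q8,q11} splits into {q3,q6,q7,q8} and {q1,q11}.
Refine {q3,q6,q7,q8} on symbol 0: members go to different blocks, giving {q3,q6,q8} and {q7}.
Split {q3,q6,q8} by δ(·,0) → {q3,q8} and {q6}.
No further refinement is possible. Final partition (7 blocks): {q9,q12} | {q3,q8} | {q5} | {q0,q4,q10} | {q1,q11} | {q7} | {q6}.
q12 and q9 lie in the same block of the stable partition, so they are equivalent — no string distinguishes them.

Yes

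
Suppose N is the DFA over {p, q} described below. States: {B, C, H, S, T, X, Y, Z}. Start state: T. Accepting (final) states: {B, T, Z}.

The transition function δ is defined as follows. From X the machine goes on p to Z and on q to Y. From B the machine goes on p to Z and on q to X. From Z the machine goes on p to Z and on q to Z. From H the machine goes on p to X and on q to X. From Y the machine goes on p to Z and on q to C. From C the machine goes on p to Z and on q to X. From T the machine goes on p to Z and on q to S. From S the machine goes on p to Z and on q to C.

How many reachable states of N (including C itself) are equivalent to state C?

Reachable states from the start: {C,S,T,X,Y,Z}. Unreachable: {B,H} — drop them.
Start with accepting vs non-accepting: {T,Z} | {C,S,X,Y}.
Refine {T,Z} on symbol q: members go to different blocks, giving {T} and {Z}.
The partition is now stable with 3 blocks: {T} | {C,S,X,Y} | {Z}.
State C belongs to the block {C,S,X,Y}, which has 4 states.

4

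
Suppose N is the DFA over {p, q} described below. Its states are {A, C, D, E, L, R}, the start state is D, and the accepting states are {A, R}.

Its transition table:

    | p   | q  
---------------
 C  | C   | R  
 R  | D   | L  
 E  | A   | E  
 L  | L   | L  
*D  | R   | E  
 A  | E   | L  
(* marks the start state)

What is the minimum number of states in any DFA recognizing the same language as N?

3

States {C} cannot be reached from the start state, so discard them.
Initial partition by acceptance: {A,R} | {D,E,L}.
Split {D,E,L} by δ(·,p) → {D,E} and {L}.
The partition is now stable with 3 blocks: {A,R} | {D,E} | {L}.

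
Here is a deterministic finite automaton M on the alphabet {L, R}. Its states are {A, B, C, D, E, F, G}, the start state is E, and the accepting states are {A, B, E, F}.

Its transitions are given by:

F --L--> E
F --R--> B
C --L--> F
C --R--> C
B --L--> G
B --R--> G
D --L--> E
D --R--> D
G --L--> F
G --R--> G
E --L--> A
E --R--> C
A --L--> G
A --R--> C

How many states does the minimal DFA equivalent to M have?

States {D} cannot be reached from the start state, so discard them.
Start with accepting vs non-accepting: {A,B,E,F} | {C,G}.
Refine {A,B,E,F} on symbol L: members go to different blocks, giving {A,B} and {E,F}.
Refine {E,F} on symbol L: members go to different blocks, giving {E} and {F}.
Stable partition: {A,B} | {C,G} | {E} | {F} — 4 equivalence classes.

4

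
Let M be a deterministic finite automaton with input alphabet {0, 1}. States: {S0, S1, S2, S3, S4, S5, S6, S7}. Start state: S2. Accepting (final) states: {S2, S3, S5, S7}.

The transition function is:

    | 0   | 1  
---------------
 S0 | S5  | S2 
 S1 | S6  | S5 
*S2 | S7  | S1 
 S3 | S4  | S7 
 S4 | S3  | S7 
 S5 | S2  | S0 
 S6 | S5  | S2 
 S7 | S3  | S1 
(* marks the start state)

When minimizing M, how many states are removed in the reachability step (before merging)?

Exploring from S2, all states are eventually visited, so none are unreachable.

0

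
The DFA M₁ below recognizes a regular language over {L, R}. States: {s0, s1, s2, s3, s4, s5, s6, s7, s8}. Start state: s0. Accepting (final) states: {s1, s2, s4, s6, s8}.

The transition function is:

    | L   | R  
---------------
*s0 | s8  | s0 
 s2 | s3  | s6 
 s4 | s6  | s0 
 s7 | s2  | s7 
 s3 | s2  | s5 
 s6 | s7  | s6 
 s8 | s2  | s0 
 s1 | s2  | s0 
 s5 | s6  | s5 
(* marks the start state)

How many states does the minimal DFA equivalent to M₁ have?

Reachable states from the start: {s0,s2,s3,s5,s6,s7,s8}. Unreachable: {s1,s4} — drop them.
Initial partition by acceptance: {s2,s6,s8} | {s0,s3,s5,s7}.
Refine {s2,s6,s8} on symbol L: members go to different blocks, giving {s2,s6} and {s8}.
Refine {s0,s3,s5,s7} on symbol L: members go to different blocks, giving {s3,s5,s7} and {s0}.
No further refinement is possible. Final partition (4 blocks): {s2,s6} | {s3,s5,s7} | {s8} | {s0}.

4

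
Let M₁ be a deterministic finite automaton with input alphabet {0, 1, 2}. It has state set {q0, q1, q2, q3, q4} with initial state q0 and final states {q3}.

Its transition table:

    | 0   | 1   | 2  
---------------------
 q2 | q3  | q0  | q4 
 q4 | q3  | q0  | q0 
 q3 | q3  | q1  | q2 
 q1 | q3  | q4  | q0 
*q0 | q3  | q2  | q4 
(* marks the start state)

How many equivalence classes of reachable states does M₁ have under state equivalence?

Every state is reachable, so we keep all 5.
P0 = {q3} | {q0,q1,q2,q4}.
Stable partition: {q3} | {q0,q1,q2,q4} — 2 equivalence classes.

2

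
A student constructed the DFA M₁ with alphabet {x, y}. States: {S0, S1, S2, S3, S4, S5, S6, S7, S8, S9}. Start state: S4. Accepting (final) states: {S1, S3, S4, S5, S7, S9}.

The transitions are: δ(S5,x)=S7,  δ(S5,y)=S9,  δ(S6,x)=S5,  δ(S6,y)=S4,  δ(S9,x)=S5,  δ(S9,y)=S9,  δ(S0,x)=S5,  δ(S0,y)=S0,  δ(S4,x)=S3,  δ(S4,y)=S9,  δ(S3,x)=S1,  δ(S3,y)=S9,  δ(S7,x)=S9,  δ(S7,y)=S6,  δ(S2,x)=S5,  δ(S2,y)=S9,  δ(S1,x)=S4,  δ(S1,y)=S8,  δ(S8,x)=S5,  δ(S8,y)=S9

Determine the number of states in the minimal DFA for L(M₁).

Reachable states from the start: {S1,S3,S4,S5,S6,S7,S8,S9}. Unreachable: {S0,S2} — drop them.
P0 = {S1,S3,S4,S5,S7,S9} | {S6,S8}.
Split {S1,S3,S4,S5,S7,S9} by δ(·,y) → {S3,S4,S5,S9} and {S1,S7}.
Refine {S3,S4,S5,S9} on symbol x: members go to different blocks, giving {S3,S5} and {S4,S9}.
Stable partition: {S3,S5} | {S6,S8} | {S1,S7} | {S4,S9} — 4 equivalence classes.

4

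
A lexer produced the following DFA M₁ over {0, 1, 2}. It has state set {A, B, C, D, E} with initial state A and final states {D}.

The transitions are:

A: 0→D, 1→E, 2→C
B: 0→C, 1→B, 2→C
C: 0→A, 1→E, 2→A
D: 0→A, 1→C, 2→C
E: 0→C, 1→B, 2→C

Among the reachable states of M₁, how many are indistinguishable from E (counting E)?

2

P0 = {D} | {A,B,C,E}.
Refine {A,B,C,E} on symbol 0: members go to different blocks, giving {B,C,E} and {A}.
On input 0, block {B,C,E} splits into {B,E} and {C}.
Stable partition: {D} | {B,E} | {A} | {C} — 4 equivalence classes.
State E belongs to the block {B,E}, which has 2 states.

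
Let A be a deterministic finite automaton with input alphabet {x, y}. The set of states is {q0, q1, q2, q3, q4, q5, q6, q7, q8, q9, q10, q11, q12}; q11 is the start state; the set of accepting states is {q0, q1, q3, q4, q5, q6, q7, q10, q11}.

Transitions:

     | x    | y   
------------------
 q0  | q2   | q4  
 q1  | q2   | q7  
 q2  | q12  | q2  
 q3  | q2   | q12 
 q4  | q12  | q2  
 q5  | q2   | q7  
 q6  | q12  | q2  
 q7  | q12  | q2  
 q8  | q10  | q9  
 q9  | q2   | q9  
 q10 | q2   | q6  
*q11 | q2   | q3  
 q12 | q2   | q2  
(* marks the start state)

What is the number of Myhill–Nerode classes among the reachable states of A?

States {q0,q1,q4,q5,q6,q7,q8,q9,q10} cannot be reached from the start state, so discard them.
P0 = {q3,q11} | {q2,q12}.
On input y, block {q3,q11} splits into {q3} and {q11}.
No further refinement is possible. Final partition (3 blocks): {q3} | {q2,q12} | {q11}.

3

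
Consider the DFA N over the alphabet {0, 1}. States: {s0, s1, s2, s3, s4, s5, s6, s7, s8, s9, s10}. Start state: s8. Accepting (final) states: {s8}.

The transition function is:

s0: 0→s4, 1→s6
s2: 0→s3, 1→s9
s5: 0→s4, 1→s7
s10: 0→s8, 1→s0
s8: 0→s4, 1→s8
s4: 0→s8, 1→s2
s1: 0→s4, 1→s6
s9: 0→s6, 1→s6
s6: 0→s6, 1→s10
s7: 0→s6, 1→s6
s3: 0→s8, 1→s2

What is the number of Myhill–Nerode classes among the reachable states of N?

First remove the unreachable states {s1,s5,s7}; 8 states remain.
Start with accepting vs non-accepting: {s8} | {s0,s2,s3,s4,s6,s9,s10}.
Refine {s0,s2,s3,s4,s6,s9,s10} on symbol 0: members go to different blocks, giving {s0,s2,s6,s9} and {s3,s4,s10}.
Refine {s0,s2,s6,s9} on symbol 0: members go to different blocks, giving {s0,s2} and {s6,s9}.
On input 1, block {s6,s9} splits into {s6} and {s9}.
Split {s0,s2} by δ(·,1) → {s0} and {s2}.
Refine {s3,s4,s10} on symbol 1: members go to different blocks, giving {s3,s4} and {s10}.
Stable partition: {s8} | {s0} | {s3,s4} | {s6} | {s9} | {s2} | {s10} — 7 equivalence classes.

7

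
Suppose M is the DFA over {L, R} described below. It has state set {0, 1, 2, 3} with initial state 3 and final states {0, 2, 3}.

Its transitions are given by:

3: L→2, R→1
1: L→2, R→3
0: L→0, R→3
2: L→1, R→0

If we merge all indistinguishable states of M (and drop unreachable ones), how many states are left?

Every state is reachable, so we keep all 4.
Start with accepting vs non-accepting: {0,2,3} | {1}.
Refine {0,2,3} on symbol L: members go to different blocks, giving {0,3} and {2}.
Split {0,3} by δ(·,L) → {0} and {3}.
The partition is now stable with 4 blocks: {0} | {1} | {2} | {3}.

4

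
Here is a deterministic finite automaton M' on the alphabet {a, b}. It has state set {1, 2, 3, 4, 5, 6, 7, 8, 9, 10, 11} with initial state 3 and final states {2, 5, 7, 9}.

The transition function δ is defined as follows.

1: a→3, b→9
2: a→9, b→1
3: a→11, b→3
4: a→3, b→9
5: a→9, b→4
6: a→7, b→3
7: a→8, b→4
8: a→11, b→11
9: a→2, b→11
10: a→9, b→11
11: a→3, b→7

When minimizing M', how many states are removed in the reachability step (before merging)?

3

No path from 3 leads to 5, 6, 10; the other 8 states are all reachable.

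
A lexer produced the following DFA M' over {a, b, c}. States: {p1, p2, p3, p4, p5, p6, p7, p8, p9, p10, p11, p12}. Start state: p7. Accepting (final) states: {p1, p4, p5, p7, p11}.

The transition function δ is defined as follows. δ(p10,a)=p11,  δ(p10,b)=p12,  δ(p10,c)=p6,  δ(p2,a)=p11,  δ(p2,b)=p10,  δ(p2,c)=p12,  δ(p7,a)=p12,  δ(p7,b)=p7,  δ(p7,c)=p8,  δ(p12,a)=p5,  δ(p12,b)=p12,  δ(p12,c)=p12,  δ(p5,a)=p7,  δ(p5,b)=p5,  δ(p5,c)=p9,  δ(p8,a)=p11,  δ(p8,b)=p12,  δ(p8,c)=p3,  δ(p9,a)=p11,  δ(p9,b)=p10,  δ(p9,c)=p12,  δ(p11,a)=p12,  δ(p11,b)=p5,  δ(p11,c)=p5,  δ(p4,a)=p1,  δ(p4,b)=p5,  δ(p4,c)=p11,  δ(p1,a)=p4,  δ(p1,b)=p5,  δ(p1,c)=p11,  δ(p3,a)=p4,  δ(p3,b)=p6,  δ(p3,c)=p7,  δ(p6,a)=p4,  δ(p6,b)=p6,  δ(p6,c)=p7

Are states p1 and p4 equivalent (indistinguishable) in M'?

Yes

States {p2} cannot be reached from the start state, so discard them.
P0 = {p1,p4,p5,p7,p11} | {p3,p6,p8,p9,p10,p12}.
Refine {p1,p4,p5,p7,p11} on symbol a: members go to different blocks, giving {p1,p4,p5} and {p7,p11}.
Split {p1,p4,p5} by δ(·,a) → {p1,p4} and {p5}.
On input a, block {p3,p6,p8,p9,p10,p12} splits into {p8,p9,p10} and {p3,p6} and {p12}.
On input b, block {p8,p9,p10} splits into {p8,p10} and {p9}.
Split {p7,p11} by δ(·,b) → {p7} and {p11}.
No further refinement is possible. Final partition (8 blocks): {p1,p4} | {p8,p10} | {p7} | {p5} | {p3,p6} | {p12} | {p9} | {p11}.
p1 and p4 lie in the same block of the stable partition, so they are equivalent — no string distinguishes them.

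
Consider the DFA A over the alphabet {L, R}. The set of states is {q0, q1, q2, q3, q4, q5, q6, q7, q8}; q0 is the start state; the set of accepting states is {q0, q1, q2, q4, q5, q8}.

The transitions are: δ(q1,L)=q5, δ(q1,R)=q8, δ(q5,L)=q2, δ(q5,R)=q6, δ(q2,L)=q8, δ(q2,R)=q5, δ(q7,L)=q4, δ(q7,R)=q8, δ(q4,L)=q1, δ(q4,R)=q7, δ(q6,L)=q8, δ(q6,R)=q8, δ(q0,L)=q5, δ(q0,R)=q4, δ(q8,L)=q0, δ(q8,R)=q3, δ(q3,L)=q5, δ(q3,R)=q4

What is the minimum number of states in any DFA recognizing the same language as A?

3

Initial partition by acceptance: {q0,q1,q2,q4,q5,q8} | {q3,q6,q7}.
On input R, block {q0,q1,q2,q4,q5,q8} splits into {q0,q1,q2} and {q4,q5,q8}.
No further refinement is possible. Final partition (3 blocks): {q0,q1,q2} | {q3,q6,q7} | {q4,q5,q8}.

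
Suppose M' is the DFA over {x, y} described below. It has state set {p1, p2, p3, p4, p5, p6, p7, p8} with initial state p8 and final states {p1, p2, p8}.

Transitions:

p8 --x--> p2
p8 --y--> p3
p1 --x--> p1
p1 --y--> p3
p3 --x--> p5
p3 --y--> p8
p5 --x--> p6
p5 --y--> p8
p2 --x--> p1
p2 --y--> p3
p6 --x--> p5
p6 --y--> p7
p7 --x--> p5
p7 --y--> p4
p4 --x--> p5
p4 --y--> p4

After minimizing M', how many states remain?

All states are reachable from the start state.
Start with accepting vs non-accepting: {p1,p2,p8} | {p3,p4,p5,p6,p7}.
Refine {p3,p4,p5,p6,p7} on symbol y: members go to different blocks, giving {p4,p6,p7} and {p3,p5}.
On input x, block {p3,p5} splits into {p3} and {p5}.
Stable partition: {p1,p2,p8} | {p4,p6,p7} | {p3} | {p5} — 4 equivalence classes.

4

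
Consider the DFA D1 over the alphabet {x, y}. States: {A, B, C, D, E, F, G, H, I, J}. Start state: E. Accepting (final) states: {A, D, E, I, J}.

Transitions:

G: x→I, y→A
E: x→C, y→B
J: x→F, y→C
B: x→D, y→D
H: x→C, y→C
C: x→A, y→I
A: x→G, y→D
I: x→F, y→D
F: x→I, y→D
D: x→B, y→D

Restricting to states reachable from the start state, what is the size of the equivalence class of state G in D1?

States {H,J} cannot be reached from the start state, so discard them.
Start with accepting vs non-accepting: {A,D,E,I} | {B,C,F,G}.
Split {A,D,E,I} by δ(·,y) → {A,D,I} and {E}.
The partition is now stable with 3 blocks: {A,D,I} | {B,C,F,G} | {E}.
The equivalence class containing G is {B,C,F,G}, of size 4.

4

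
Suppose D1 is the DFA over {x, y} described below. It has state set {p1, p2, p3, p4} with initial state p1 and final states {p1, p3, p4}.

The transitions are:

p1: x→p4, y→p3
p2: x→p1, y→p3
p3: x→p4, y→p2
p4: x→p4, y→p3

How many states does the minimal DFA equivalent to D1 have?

Initial partition by acceptance: {p1,p3,p4} | {p2}.
Split {p1,p3,p4} by δ(·,y) → {p1,p4} and {p3}.
Stable partition: {p1,p4} | {p2} | {p3} — 3 equivalence classes.

3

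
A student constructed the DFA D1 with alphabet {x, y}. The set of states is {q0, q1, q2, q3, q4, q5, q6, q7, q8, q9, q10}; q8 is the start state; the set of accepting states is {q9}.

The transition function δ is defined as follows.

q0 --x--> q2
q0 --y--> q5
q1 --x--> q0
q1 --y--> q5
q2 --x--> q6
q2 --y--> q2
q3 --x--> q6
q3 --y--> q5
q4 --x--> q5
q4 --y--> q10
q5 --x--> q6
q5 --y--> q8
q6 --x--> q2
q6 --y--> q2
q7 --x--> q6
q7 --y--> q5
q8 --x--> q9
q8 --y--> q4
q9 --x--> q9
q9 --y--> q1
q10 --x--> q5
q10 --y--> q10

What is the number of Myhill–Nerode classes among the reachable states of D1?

7

States {q3,q7} cannot be reached from the start state, so discard them.
P0 = {q9} | {q0,q1,q2,q4,q5,q6,q8,q10}.
On input x, block {q0,q1,q2,q4,q5,q6,q8,q10} splits into {q0,q1,q2,q4,q5,q6,q10} and {q8}.
Refine {q0,q1,q2,q4,q5,q6,q10} on symbol y: members go to different blocks, giving {q0,q1,q2,q4,q6,q10} and {q5}.
Refine {q0,q1,q2,q4,q6,q10} on symbol x: members go to different blocks, giving {q0,q1,q2,q6} and {q4,q10}.
Refine {q0,q1,q2,q6} on symbol y: members go to different blocks, giving {q0,q1} and {q2,q6}.
Refine {q0,q1} on symbol x: members go to different blocks, giving {q0} and {q1}.
The partition is now stable with 7 blocks: {q9} | {q0} | {q8} | {q5} | {q4,q10} | {q2,q6} | {q1}.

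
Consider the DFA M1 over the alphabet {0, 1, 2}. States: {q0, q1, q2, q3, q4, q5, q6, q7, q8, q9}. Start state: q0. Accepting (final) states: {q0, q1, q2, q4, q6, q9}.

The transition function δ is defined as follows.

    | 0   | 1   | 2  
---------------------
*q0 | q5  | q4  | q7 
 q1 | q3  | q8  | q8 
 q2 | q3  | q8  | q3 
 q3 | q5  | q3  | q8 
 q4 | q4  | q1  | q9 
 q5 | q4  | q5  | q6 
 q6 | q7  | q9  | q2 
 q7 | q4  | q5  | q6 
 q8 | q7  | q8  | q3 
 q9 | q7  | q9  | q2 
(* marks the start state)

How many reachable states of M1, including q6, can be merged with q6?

Start with accepting vs non-accepting: {q0,q1,q2,q4,q6,q9} | {q3,q5,q7,q8}.
Split {q0,q1,q2,q4,q6,q9} by δ(·,0) → {q0,q1,q2,q6,q9} and {q4}.
Refine {q0,q1,q2,q6,q9} on symbol 1: members go to different blocks, giving {q1,q2} and {q6,q9} and {q0}.
Split {q3,q5,q7,q8} by δ(·,0) → {q3,q8} and {q5,q7}.
The partition is now stable with 6 blocks: {q1,q2} | {q3,q8} | {q4} | {q6,q9} | {q0} | {q5,q7}.
The equivalence class containing q6 is {q6,q9}, of size 2.

2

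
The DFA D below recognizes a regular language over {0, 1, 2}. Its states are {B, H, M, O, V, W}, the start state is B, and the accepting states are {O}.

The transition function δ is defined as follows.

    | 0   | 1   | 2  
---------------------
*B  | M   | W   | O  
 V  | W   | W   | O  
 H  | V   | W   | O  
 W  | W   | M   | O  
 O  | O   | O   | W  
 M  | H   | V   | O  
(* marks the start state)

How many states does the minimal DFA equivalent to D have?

All states are reachable from the start state.
Start with accepting vs non-accepting: {O} | {B,H,M,V,W}.
The partition is now stable with 2 blocks: {O} | {B,H,M,V,W}.

2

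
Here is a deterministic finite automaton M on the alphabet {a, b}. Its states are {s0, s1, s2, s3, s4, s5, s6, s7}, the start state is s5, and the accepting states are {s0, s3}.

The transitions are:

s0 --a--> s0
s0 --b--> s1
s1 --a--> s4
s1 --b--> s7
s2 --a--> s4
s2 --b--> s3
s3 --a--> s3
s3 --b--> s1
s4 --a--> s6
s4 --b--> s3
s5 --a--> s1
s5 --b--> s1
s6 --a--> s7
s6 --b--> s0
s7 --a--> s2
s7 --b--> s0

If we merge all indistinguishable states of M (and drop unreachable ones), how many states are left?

4

All states are reachable from the start state.
P0 = {s0,s3} | {s1,s2,s4,s5,s6,s7}.
On input b, block {s1,s2,s4,s5,s6,s7} splits into {s2,s4,s6,s7} and {s1,s5}.
On input a, block {s1,s5} splits into {s1} and {s5}.
The partition is now stable with 4 blocks: {s0,s3} | {s2,s4,s6,s7} | {s1} | {s5}.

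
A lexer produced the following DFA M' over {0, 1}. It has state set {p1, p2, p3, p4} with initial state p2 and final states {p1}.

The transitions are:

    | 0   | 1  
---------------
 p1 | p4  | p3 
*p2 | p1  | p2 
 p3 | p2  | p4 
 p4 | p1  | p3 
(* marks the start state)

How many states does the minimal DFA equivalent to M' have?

4

Every state is reachable, so we keep all 4.
Initial partition by acceptance: {p1} | {p2,p3,p4}.
On input 0, block {p2,p3,p4} splits into {p2,p4} and {p3}.
Refine {p2,p4} on symbol 1: members go to different blocks, giving {p2} and {p4}.
No further refinement is possible. Final partition (4 blocks): {p1} | {p2} | {p3} | {p4}.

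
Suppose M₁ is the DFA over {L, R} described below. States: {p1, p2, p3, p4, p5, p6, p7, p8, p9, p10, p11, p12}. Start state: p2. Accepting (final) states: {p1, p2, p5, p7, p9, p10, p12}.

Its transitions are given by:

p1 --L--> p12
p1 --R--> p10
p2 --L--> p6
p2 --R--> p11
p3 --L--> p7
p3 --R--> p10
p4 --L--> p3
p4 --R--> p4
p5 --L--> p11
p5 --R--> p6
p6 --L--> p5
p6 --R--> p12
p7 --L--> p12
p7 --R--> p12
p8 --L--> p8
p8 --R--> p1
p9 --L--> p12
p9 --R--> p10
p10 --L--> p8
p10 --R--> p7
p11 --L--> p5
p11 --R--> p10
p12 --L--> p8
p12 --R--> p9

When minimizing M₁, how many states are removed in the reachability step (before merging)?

No path from p2 leads to p3, p4; the other 10 states are all reachable.

2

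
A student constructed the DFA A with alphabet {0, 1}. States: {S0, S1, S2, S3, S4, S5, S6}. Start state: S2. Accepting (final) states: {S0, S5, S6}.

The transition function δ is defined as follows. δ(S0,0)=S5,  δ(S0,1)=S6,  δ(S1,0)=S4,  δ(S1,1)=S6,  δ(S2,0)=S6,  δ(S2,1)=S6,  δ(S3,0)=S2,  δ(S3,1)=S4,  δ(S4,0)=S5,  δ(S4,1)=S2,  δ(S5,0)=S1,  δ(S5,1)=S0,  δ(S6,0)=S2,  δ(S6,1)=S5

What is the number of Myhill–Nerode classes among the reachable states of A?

6

First remove the unreachable states {S3}; 6 states remain.
Initial partition by acceptance: {S0,S5,S6} | {S1,S2,S4}.
On input 0, block {S0,S5,S6} splits into {S5,S6} and {S0}.
Refine {S5,S6} on symbol 1: members go to different blocks, giving {S5} and {S6}.
Refine {S1,S2,S4} on symbol 0: members go to different blocks, giving {S1} and {S2} and {S4}.
The partition is now stable with 6 blocks: {S5} | {S1} | {S0} | {S6} | {S2} | {S4}.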